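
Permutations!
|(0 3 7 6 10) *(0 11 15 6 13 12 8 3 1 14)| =|(0 1 14)(3 7 13 12 8)(6 10 11 15)| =60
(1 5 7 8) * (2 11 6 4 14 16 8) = (1 5 7 2 11 6 4 14 16 8) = [0, 5, 11, 3, 14, 7, 4, 2, 1, 9, 10, 6, 12, 13, 16, 15, 8]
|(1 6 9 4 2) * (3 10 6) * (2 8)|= 8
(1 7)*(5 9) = (1 7)(5 9) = [0, 7, 2, 3, 4, 9, 6, 1, 8, 5]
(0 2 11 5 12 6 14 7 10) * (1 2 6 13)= (0 6 14 7 10)(1 2 11 5 12 13)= [6, 2, 11, 3, 4, 12, 14, 10, 8, 9, 0, 5, 13, 1, 7]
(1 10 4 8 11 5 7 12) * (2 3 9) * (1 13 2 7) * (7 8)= (1 10 4 7 12 13 2 3 9 8 11 5)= [0, 10, 3, 9, 7, 1, 6, 12, 11, 8, 4, 5, 13, 2]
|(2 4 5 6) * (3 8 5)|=6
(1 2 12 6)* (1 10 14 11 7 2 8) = (1 8)(2 12 6 10 14 11 7) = [0, 8, 12, 3, 4, 5, 10, 2, 1, 9, 14, 7, 6, 13, 11]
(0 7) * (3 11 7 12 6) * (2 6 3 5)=(0 12 3 11 7)(2 6 5)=[12, 1, 6, 11, 4, 2, 5, 0, 8, 9, 10, 7, 3]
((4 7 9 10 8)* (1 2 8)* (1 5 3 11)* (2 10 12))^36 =(12)(1 10 5 3 11)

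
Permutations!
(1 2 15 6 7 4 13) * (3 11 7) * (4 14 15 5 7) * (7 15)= (1 2 5 15 6 3 11 4 13)(7 14)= [0, 2, 5, 11, 13, 15, 3, 14, 8, 9, 10, 4, 12, 1, 7, 6]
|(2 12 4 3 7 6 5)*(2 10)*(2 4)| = 6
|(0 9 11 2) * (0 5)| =5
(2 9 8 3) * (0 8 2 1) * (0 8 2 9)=(9)(0 2)(1 8 3)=[2, 8, 0, 1, 4, 5, 6, 7, 3, 9]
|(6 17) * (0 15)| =2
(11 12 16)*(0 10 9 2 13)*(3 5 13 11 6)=(0 10 9 2 11 12 16 6 3 5 13)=[10, 1, 11, 5, 4, 13, 3, 7, 8, 2, 9, 12, 16, 0, 14, 15, 6]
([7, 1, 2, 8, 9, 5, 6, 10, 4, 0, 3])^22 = [7, 1, 2, 8, 9, 5, 6, 10, 4, 0, 3]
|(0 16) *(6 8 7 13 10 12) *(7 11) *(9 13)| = 8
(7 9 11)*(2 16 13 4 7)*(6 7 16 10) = (2 10 6 7 9 11)(4 16 13) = [0, 1, 10, 3, 16, 5, 7, 9, 8, 11, 6, 2, 12, 4, 14, 15, 13]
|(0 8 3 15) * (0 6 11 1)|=|(0 8 3 15 6 11 1)|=7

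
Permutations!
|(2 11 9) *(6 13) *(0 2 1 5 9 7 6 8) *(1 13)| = 10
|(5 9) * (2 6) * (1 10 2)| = |(1 10 2 6)(5 9)| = 4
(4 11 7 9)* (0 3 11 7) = (0 3 11)(4 7 9) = [3, 1, 2, 11, 7, 5, 6, 9, 8, 4, 10, 0]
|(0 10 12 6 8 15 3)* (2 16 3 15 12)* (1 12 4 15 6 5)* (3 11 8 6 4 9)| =|(0 10 2 16 11 8 9 3)(1 12 5)(4 15)| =24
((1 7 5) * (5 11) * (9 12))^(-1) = (1 5 11 7)(9 12)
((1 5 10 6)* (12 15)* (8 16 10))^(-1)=(1 6 10 16 8 5)(12 15)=((1 5 8 16 10 6)(12 15))^(-1)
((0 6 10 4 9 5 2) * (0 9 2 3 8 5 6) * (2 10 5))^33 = (2 5)(3 9)(4 10)(6 8)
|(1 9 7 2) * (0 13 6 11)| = 4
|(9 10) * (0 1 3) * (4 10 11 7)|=15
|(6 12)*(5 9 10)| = |(5 9 10)(6 12)| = 6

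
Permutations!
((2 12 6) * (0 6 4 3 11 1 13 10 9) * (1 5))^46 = (0 10 1 11 4 2)(3 12 6 9 13 5)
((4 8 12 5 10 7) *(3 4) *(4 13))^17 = ((3 13 4 8 12 5 10 7))^17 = (3 13 4 8 12 5 10 7)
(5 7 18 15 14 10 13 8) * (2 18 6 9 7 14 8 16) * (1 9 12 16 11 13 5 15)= (1 9 7 6 12 16 2 18)(5 14 10)(8 15)(11 13)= [0, 9, 18, 3, 4, 14, 12, 6, 15, 7, 5, 13, 16, 11, 10, 8, 2, 17, 1]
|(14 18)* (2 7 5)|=|(2 7 5)(14 18)|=6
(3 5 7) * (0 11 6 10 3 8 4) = (0 11 6 10 3 5 7 8 4) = [11, 1, 2, 5, 0, 7, 10, 8, 4, 9, 3, 6]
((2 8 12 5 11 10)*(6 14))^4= (14)(2 11 12)(5 8 10)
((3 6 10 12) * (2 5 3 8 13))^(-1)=(2 13 8 12 10 6 3 5)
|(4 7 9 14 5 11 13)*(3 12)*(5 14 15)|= 14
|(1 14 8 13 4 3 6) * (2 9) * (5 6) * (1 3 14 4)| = |(1 4 14 8 13)(2 9)(3 5 6)| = 30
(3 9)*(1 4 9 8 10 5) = (1 4 9 3 8 10 5) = [0, 4, 2, 8, 9, 1, 6, 7, 10, 3, 5]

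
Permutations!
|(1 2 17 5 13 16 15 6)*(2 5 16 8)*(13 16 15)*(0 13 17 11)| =|(0 13 8 2 11)(1 5 16 17 15 6)| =30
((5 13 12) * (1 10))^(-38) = ((1 10)(5 13 12))^(-38) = (5 13 12)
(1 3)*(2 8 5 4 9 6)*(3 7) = (1 7 3)(2 8 5 4 9 6) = [0, 7, 8, 1, 9, 4, 2, 3, 5, 6]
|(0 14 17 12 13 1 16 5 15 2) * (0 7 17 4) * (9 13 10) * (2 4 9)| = 45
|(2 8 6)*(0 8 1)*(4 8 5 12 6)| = |(0 5 12 6 2 1)(4 8)| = 6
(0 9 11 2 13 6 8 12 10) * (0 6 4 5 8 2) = (0 9 11)(2 13 4 5 8 12 10 6) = [9, 1, 13, 3, 5, 8, 2, 7, 12, 11, 6, 0, 10, 4]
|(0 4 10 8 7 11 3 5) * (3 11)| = 7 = |(11)(0 4 10 8 7 3 5)|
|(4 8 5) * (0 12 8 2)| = |(0 12 8 5 4 2)| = 6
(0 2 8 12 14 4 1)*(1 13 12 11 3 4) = [2, 0, 8, 4, 13, 5, 6, 7, 11, 9, 10, 3, 14, 12, 1] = (0 2 8 11 3 4 13 12 14 1)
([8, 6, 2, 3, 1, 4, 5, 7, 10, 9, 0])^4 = [8, 1, 2, 3, 4, 5, 6, 7, 10, 9, 0]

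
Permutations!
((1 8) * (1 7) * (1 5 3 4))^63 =(1 5)(3 8)(4 7)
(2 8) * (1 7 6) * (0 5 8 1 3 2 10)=(0 5 8 10)(1 7 6 3 2)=[5, 7, 1, 2, 4, 8, 3, 6, 10, 9, 0]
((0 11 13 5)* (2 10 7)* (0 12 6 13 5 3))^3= ((0 11 5 12 6 13 3)(2 10 7))^3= (0 12 3 5 13 11 6)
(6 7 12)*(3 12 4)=(3 12 6 7 4)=[0, 1, 2, 12, 3, 5, 7, 4, 8, 9, 10, 11, 6]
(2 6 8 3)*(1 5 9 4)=(1 5 9 4)(2 6 8 3)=[0, 5, 6, 2, 1, 9, 8, 7, 3, 4]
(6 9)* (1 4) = (1 4)(6 9) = [0, 4, 2, 3, 1, 5, 9, 7, 8, 6]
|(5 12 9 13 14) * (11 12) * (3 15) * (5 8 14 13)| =|(3 15)(5 11 12 9)(8 14)| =4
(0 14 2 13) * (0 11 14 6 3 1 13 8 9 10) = (0 6 3 1 13 11 14 2 8 9 10) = [6, 13, 8, 1, 4, 5, 3, 7, 9, 10, 0, 14, 12, 11, 2]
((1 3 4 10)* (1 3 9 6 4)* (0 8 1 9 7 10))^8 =((0 8 1 7 10 3 9 6 4))^8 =(0 4 6 9 3 10 7 1 8)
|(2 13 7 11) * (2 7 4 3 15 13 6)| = |(2 6)(3 15 13 4)(7 11)| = 4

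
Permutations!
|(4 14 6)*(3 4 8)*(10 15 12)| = 15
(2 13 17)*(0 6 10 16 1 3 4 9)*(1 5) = [6, 3, 13, 4, 9, 1, 10, 7, 8, 0, 16, 11, 12, 17, 14, 15, 5, 2] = (0 6 10 16 5 1 3 4 9)(2 13 17)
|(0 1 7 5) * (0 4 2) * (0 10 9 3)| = 9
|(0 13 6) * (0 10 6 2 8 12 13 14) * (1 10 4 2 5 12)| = 6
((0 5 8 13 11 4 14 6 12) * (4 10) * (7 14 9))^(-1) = ((0 5 8 13 11 10 4 9 7 14 6 12))^(-1) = (0 12 6 14 7 9 4 10 11 13 8 5)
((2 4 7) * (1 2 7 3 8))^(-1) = (1 8 3 4 2) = ((1 2 4 3 8))^(-1)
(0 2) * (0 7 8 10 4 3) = (0 2 7 8 10 4 3) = [2, 1, 7, 0, 3, 5, 6, 8, 10, 9, 4]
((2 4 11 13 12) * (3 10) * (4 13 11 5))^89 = ((2 13 12)(3 10)(4 5))^89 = (2 12 13)(3 10)(4 5)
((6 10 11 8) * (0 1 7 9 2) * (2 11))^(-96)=(0 9 6)(1 11 10)(2 7 8)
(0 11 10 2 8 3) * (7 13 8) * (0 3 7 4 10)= [11, 1, 4, 3, 10, 5, 6, 13, 7, 9, 2, 0, 12, 8]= (0 11)(2 4 10)(7 13 8)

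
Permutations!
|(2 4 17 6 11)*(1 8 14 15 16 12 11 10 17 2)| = |(1 8 14 15 16 12 11)(2 4)(6 10 17)| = 42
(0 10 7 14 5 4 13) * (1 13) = (0 10 7 14 5 4 1 13) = [10, 13, 2, 3, 1, 4, 6, 14, 8, 9, 7, 11, 12, 0, 5]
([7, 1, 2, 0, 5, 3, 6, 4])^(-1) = (0 3 5 4 7)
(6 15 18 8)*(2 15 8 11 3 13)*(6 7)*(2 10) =(2 15 18 11 3 13 10)(6 8 7) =[0, 1, 15, 13, 4, 5, 8, 6, 7, 9, 2, 3, 12, 10, 14, 18, 16, 17, 11]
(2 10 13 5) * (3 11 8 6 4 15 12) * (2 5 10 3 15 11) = (2 3)(4 11 8 6)(10 13)(12 15) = [0, 1, 3, 2, 11, 5, 4, 7, 6, 9, 13, 8, 15, 10, 14, 12]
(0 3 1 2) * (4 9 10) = (0 3 1 2)(4 9 10) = [3, 2, 0, 1, 9, 5, 6, 7, 8, 10, 4]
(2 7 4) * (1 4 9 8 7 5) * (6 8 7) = (1 4 2 5)(6 8)(7 9) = [0, 4, 5, 3, 2, 1, 8, 9, 6, 7]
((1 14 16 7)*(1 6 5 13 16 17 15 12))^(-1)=(1 12 15 17 14)(5 6 7 16 13)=((1 14 17 15 12)(5 13 16 7 6))^(-1)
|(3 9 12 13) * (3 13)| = |(13)(3 9 12)| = 3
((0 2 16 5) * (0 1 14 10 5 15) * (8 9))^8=(16)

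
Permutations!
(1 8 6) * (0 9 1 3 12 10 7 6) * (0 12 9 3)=(0 3 9 1 8 12 10 7 6)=[3, 8, 2, 9, 4, 5, 0, 6, 12, 1, 7, 11, 10]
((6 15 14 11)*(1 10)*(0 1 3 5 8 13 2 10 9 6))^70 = ((0 1 9 6 15 14 11)(2 10 3 5 8 13))^70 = (15)(2 8 3)(5 10 13)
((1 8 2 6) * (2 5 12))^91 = (1 8 5 12 2 6)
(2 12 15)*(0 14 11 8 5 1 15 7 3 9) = [14, 15, 12, 9, 4, 1, 6, 3, 5, 0, 10, 8, 7, 13, 11, 2] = (0 14 11 8 5 1 15 2 12 7 3 9)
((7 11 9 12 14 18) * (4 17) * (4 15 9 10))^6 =((4 17 15 9 12 14 18 7 11 10))^6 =(4 18 15 11 12)(7 9 10 14 17)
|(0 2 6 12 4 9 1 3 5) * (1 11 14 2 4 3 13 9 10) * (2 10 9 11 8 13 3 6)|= |(0 4 9 8 13 11 14 10 1 3 5)(6 12)|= 22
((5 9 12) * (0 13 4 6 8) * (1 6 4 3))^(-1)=((0 13 3 1 6 8)(5 9 12))^(-1)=(0 8 6 1 3 13)(5 12 9)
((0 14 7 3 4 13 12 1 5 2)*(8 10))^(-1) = (0 2 5 1 12 13 4 3 7 14)(8 10)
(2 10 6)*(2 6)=[0, 1, 10, 3, 4, 5, 6, 7, 8, 9, 2]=(2 10)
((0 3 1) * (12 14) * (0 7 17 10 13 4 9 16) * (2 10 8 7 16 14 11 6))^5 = ((0 3 1 16)(2 10 13 4 9 14 12 11 6)(7 17 8))^5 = (0 3 1 16)(2 14 10 12 13 11 4 6 9)(7 8 17)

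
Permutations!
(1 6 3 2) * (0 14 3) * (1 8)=[14, 6, 8, 2, 4, 5, 0, 7, 1, 9, 10, 11, 12, 13, 3]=(0 14 3 2 8 1 6)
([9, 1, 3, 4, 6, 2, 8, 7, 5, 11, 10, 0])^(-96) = (11)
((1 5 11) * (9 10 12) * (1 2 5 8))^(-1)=(1 8)(2 11 5)(9 12 10)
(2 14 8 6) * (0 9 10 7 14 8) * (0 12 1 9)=(1 9 10 7 14 12)(2 8 6)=[0, 9, 8, 3, 4, 5, 2, 14, 6, 10, 7, 11, 1, 13, 12]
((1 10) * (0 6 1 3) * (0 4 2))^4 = (0 3 6 4 1 2 10)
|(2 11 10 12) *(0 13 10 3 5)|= 8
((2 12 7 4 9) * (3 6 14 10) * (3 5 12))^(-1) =(2 9 4 7 12 5 10 14 6 3)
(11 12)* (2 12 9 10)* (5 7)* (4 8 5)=(2 12 11 9 10)(4 8 5 7)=[0, 1, 12, 3, 8, 7, 6, 4, 5, 10, 2, 9, 11]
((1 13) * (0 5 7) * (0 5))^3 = (1 13)(5 7)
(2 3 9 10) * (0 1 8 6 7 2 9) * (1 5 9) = (0 5 9 10 1 8 6 7 2 3) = [5, 8, 3, 0, 4, 9, 7, 2, 6, 10, 1]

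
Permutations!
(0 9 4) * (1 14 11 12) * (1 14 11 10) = (0 9 4)(1 11 12 14 10) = [9, 11, 2, 3, 0, 5, 6, 7, 8, 4, 1, 12, 14, 13, 10]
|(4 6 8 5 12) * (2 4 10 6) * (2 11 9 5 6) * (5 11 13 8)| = |(2 4 13 8 6 5 12 10)(9 11)| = 8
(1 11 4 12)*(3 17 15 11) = (1 3 17 15 11 4 12) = [0, 3, 2, 17, 12, 5, 6, 7, 8, 9, 10, 4, 1, 13, 14, 11, 16, 15]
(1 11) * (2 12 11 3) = (1 3 2 12 11) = [0, 3, 12, 2, 4, 5, 6, 7, 8, 9, 10, 1, 11]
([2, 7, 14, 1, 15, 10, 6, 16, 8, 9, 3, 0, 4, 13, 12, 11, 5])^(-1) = (0 11 15 4 12 14 2)(1 3 10 5 16 7)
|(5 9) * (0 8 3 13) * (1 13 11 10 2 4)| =18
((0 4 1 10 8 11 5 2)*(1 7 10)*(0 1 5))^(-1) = ((0 4 7 10 8 11)(1 5 2))^(-1) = (0 11 8 10 7 4)(1 2 5)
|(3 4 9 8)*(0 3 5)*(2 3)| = 7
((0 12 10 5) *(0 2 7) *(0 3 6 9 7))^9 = (0 2 5 10 12)(3 6 9 7)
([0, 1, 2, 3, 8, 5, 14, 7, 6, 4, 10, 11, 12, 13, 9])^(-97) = [0, 1, 2, 3, 14, 5, 4, 7, 9, 6, 10, 11, 12, 13, 8]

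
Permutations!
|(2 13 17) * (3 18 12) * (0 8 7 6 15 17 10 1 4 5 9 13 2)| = |(0 8 7 6 15 17)(1 4 5 9 13 10)(3 18 12)| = 6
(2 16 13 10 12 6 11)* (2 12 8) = (2 16 13 10 8)(6 11 12) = [0, 1, 16, 3, 4, 5, 11, 7, 2, 9, 8, 12, 6, 10, 14, 15, 13]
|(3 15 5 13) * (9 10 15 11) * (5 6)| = |(3 11 9 10 15 6 5 13)| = 8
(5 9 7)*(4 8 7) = (4 8 7 5 9) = [0, 1, 2, 3, 8, 9, 6, 5, 7, 4]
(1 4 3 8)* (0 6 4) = (0 6 4 3 8 1) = [6, 0, 2, 8, 3, 5, 4, 7, 1]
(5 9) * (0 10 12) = (0 10 12)(5 9) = [10, 1, 2, 3, 4, 9, 6, 7, 8, 5, 12, 11, 0]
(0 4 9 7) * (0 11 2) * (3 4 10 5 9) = (0 10 5 9 7 11 2)(3 4) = [10, 1, 0, 4, 3, 9, 6, 11, 8, 7, 5, 2]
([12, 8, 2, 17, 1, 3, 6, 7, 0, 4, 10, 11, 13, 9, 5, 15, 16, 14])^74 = (0 4 12 1 13 8 9)(3 14)(5 17)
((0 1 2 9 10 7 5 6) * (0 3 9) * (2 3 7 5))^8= (0 2 7 6 5 10 9 3 1)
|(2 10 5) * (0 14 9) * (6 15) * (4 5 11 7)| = 6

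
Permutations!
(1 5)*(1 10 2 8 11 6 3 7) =(1 5 10 2 8 11 6 3 7) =[0, 5, 8, 7, 4, 10, 3, 1, 11, 9, 2, 6]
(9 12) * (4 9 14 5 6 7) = (4 9 12 14 5 6 7) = [0, 1, 2, 3, 9, 6, 7, 4, 8, 12, 10, 11, 14, 13, 5]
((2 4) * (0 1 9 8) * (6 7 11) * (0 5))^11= ((0 1 9 8 5)(2 4)(6 7 11))^11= (0 1 9 8 5)(2 4)(6 11 7)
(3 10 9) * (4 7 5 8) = (3 10 9)(4 7 5 8) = [0, 1, 2, 10, 7, 8, 6, 5, 4, 3, 9]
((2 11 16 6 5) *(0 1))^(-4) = (2 11 16 6 5) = ((0 1)(2 11 16 6 5))^(-4)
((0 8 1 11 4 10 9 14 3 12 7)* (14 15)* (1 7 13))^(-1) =(0 7 8)(1 13 12 3 14 15 9 10 4 11)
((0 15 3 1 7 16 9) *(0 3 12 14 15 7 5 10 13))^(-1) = ((0 7 16 9 3 1 5 10 13)(12 14 15))^(-1) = (0 13 10 5 1 3 9 16 7)(12 15 14)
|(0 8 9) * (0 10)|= |(0 8 9 10)|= 4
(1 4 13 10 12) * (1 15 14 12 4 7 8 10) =(1 7 8 10 4 13)(12 15 14) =[0, 7, 2, 3, 13, 5, 6, 8, 10, 9, 4, 11, 15, 1, 12, 14]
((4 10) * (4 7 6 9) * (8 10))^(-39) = ((4 8 10 7 6 9))^(-39) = (4 7)(6 8)(9 10)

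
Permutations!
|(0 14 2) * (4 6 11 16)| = 12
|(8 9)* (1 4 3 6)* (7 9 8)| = |(1 4 3 6)(7 9)| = 4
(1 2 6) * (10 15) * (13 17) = (1 2 6)(10 15)(13 17) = [0, 2, 6, 3, 4, 5, 1, 7, 8, 9, 15, 11, 12, 17, 14, 10, 16, 13]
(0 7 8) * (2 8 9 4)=(0 7 9 4 2 8)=[7, 1, 8, 3, 2, 5, 6, 9, 0, 4]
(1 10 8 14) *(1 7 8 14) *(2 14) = (1 10 2 14 7 8) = [0, 10, 14, 3, 4, 5, 6, 8, 1, 9, 2, 11, 12, 13, 7]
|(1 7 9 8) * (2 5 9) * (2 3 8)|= |(1 7 3 8)(2 5 9)|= 12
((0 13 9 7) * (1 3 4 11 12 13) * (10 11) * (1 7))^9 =(0 7)(1 3 4 10 11 12 13 9)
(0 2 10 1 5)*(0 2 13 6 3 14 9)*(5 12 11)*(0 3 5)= (0 13 6 5 2 10 1 12 11)(3 14 9)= [13, 12, 10, 14, 4, 2, 5, 7, 8, 3, 1, 0, 11, 6, 9]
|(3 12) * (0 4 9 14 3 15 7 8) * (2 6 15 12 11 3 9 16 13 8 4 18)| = |(0 18 2 6 15 7 4 16 13 8)(3 11)(9 14)| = 10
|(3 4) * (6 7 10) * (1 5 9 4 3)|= |(1 5 9 4)(6 7 10)|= 12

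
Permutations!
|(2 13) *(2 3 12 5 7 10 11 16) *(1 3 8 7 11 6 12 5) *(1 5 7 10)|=|(1 3 7)(2 13 8 10 6 12 5 11 16)|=9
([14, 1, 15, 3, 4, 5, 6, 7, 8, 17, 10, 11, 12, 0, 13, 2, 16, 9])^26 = (17)(0 13 14)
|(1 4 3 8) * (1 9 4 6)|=|(1 6)(3 8 9 4)|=4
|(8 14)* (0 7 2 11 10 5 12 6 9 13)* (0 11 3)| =28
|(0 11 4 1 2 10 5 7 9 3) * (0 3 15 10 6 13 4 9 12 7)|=30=|(0 11 9 15 10 5)(1 2 6 13 4)(7 12)|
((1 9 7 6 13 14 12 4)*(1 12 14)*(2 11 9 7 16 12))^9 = ((1 7 6 13)(2 11 9 16 12 4))^9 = (1 7 6 13)(2 16)(4 9)(11 12)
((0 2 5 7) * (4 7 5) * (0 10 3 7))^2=((0 2 4)(3 7 10))^2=(0 4 2)(3 10 7)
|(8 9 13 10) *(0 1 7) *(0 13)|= 7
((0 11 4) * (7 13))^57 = (7 13)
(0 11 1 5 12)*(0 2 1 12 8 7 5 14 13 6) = (0 11 12 2 1 14 13 6)(5 8 7) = [11, 14, 1, 3, 4, 8, 0, 5, 7, 9, 10, 12, 2, 6, 13]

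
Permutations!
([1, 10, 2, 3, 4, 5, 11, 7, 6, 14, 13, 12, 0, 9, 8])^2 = [10, 13, 2, 3, 4, 5, 12, 7, 11, 8, 9, 0, 1, 14, 6]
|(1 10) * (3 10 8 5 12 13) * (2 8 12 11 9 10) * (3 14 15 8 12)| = 12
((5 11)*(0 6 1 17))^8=(17)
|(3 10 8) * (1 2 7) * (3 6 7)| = |(1 2 3 10 8 6 7)| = 7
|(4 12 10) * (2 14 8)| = |(2 14 8)(4 12 10)| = 3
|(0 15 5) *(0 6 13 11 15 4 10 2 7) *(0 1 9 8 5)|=|(0 4 10 2 7 1 9 8 5 6 13 11 15)|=13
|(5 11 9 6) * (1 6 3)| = 6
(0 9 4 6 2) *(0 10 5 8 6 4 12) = (0 9 12)(2 10 5 8 6) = [9, 1, 10, 3, 4, 8, 2, 7, 6, 12, 5, 11, 0]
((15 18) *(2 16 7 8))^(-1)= ((2 16 7 8)(15 18))^(-1)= (2 8 7 16)(15 18)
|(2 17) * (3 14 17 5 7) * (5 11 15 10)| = 9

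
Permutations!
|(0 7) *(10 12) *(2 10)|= 6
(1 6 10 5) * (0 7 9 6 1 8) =(0 7 9 6 10 5 8) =[7, 1, 2, 3, 4, 8, 10, 9, 0, 6, 5]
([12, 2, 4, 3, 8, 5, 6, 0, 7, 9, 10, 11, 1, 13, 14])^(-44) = [8, 0, 12, 3, 1, 5, 6, 4, 2, 9, 10, 11, 7, 13, 14]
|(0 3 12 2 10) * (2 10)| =|(0 3 12 10)| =4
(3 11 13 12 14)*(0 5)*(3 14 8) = (14)(0 5)(3 11 13 12 8) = [5, 1, 2, 11, 4, 0, 6, 7, 3, 9, 10, 13, 8, 12, 14]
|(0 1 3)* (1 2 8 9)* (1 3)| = 5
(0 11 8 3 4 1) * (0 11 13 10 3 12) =(0 13 10 3 4 1 11 8 12) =[13, 11, 2, 4, 1, 5, 6, 7, 12, 9, 3, 8, 0, 10]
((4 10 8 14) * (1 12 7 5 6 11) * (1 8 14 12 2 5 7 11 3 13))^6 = (14)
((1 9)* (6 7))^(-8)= (9)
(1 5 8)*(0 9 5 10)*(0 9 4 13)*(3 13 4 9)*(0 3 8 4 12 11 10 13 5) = (0 9)(1 13 3 5 4 12 11 10 8) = [9, 13, 2, 5, 12, 4, 6, 7, 1, 0, 8, 10, 11, 3]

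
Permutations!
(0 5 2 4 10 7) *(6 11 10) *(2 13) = [5, 1, 4, 3, 6, 13, 11, 0, 8, 9, 7, 10, 12, 2] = (0 5 13 2 4 6 11 10 7)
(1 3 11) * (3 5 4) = (1 5 4 3 11) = [0, 5, 2, 11, 3, 4, 6, 7, 8, 9, 10, 1]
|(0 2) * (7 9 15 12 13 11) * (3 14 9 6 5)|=|(0 2)(3 14 9 15 12 13 11 7 6 5)|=10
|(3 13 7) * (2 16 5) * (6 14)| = |(2 16 5)(3 13 7)(6 14)| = 6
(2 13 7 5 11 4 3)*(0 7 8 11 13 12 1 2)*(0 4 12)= (0 7 5 13 8 11 12 1 2)(3 4)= [7, 2, 0, 4, 3, 13, 6, 5, 11, 9, 10, 12, 1, 8]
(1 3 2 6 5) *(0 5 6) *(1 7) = (0 5 7 1 3 2) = [5, 3, 0, 2, 4, 7, 6, 1]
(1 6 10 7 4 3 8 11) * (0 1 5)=[1, 6, 2, 8, 3, 0, 10, 4, 11, 9, 7, 5]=(0 1 6 10 7 4 3 8 11 5)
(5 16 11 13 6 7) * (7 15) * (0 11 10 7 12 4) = (0 11 13 6 15 12 4)(5 16 10 7) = [11, 1, 2, 3, 0, 16, 15, 5, 8, 9, 7, 13, 4, 6, 14, 12, 10]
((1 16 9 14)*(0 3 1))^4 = (0 9 1)(3 14 16) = ((0 3 1 16 9 14))^4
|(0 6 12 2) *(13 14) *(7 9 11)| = |(0 6 12 2)(7 9 11)(13 14)| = 12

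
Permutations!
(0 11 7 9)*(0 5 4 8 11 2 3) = (0 2 3)(4 8 11 7 9 5) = [2, 1, 3, 0, 8, 4, 6, 9, 11, 5, 10, 7]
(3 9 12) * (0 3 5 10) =(0 3 9 12 5 10) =[3, 1, 2, 9, 4, 10, 6, 7, 8, 12, 0, 11, 5]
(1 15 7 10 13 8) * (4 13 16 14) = (1 15 7 10 16 14 4 13 8) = [0, 15, 2, 3, 13, 5, 6, 10, 1, 9, 16, 11, 12, 8, 4, 7, 14]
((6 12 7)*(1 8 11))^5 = ((1 8 11)(6 12 7))^5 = (1 11 8)(6 7 12)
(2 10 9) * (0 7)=(0 7)(2 10 9)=[7, 1, 10, 3, 4, 5, 6, 0, 8, 2, 9]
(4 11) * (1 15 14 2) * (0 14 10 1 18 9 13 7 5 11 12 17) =[14, 15, 18, 3, 12, 11, 6, 5, 8, 13, 1, 4, 17, 7, 2, 10, 16, 0, 9] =(0 14 2 18 9 13 7 5 11 4 12 17)(1 15 10)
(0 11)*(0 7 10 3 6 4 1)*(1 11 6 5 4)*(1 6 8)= (0 8 1)(3 5 4 11 7 10)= [8, 0, 2, 5, 11, 4, 6, 10, 1, 9, 3, 7]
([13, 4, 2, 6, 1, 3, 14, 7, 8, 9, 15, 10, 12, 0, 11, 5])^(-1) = (0 13)(1 4)(3 5 15 10 11 14 6)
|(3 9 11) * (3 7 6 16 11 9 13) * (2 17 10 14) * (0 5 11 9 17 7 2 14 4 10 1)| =|(0 5 11 2 7 6 16 9 17 1)(3 13)(4 10)| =10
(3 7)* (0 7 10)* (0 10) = (10)(0 7 3) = [7, 1, 2, 0, 4, 5, 6, 3, 8, 9, 10]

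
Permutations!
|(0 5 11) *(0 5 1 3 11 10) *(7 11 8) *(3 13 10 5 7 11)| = |(0 1 13 10)(3 8 11 7)| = 4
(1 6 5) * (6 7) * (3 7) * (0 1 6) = (0 1 3 7)(5 6) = [1, 3, 2, 7, 4, 6, 5, 0]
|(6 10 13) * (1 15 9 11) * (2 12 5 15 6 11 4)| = 30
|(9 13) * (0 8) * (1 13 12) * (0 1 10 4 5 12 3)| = 12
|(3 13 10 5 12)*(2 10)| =6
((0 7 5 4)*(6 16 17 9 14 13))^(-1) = (0 4 5 7)(6 13 14 9 17 16)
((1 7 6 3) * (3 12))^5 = (12)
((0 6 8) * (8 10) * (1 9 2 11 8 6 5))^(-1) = ((0 5 1 9 2 11 8)(6 10))^(-1) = (0 8 11 2 9 1 5)(6 10)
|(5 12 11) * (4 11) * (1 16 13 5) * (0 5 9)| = 9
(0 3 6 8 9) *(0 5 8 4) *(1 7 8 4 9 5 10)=[3, 7, 2, 6, 0, 4, 9, 8, 5, 10, 1]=(0 3 6 9 10 1 7 8 5 4)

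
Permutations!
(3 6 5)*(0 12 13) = (0 12 13)(3 6 5) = [12, 1, 2, 6, 4, 3, 5, 7, 8, 9, 10, 11, 13, 0]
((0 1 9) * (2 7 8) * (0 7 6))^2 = (0 9 8 6 1 7 2)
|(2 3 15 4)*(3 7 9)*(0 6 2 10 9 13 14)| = 30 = |(0 6 2 7 13 14)(3 15 4 10 9)|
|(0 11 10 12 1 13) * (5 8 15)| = 6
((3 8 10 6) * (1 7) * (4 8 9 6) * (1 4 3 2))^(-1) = ((1 7 4 8 10 3 9 6 2))^(-1) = (1 2 6 9 3 10 8 4 7)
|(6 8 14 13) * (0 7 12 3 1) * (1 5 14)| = 10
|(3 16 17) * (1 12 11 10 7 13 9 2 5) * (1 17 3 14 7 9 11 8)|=|(1 12 8)(2 5 17 14 7 13 11 10 9)(3 16)|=18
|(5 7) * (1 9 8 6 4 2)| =6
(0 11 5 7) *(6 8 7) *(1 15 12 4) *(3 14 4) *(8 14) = (0 11 5 6 14 4 1 15 12 3 8 7) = [11, 15, 2, 8, 1, 6, 14, 0, 7, 9, 10, 5, 3, 13, 4, 12]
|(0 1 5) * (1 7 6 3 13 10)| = 8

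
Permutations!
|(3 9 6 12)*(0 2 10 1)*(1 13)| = |(0 2 10 13 1)(3 9 6 12)| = 20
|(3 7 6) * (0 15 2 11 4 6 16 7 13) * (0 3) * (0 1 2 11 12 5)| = |(0 15 11 4 6 1 2 12 5)(3 13)(7 16)| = 18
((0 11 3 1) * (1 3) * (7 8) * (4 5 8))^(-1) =((0 11 1)(4 5 8 7))^(-1) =(0 1 11)(4 7 8 5)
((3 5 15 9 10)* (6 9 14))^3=(3 14 10 15 9 5 6)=((3 5 15 14 6 9 10))^3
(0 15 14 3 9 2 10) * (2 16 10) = (0 15 14 3 9 16 10) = [15, 1, 2, 9, 4, 5, 6, 7, 8, 16, 0, 11, 12, 13, 3, 14, 10]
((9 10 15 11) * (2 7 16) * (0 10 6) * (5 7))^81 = (0 11)(2 5 7 16)(6 15)(9 10)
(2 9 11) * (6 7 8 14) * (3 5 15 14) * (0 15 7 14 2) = (0 15 2 9 11)(3 5 7 8)(6 14) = [15, 1, 9, 5, 4, 7, 14, 8, 3, 11, 10, 0, 12, 13, 6, 2]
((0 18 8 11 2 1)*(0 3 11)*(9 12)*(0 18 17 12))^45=((0 17 12 9)(1 3 11 2)(8 18))^45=(0 17 12 9)(1 3 11 2)(8 18)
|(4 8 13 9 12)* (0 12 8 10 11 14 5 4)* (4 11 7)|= 6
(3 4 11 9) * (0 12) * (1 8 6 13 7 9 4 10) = [12, 8, 2, 10, 11, 5, 13, 9, 6, 3, 1, 4, 0, 7] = (0 12)(1 8 6 13 7 9 3 10)(4 11)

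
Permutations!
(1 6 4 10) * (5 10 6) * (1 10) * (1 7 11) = (1 5 7 11)(4 6) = [0, 5, 2, 3, 6, 7, 4, 11, 8, 9, 10, 1]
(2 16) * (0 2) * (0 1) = [2, 0, 16, 3, 4, 5, 6, 7, 8, 9, 10, 11, 12, 13, 14, 15, 1] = (0 2 16 1)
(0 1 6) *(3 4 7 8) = [1, 6, 2, 4, 7, 5, 0, 8, 3] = (0 1 6)(3 4 7 8)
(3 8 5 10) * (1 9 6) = (1 9 6)(3 8 5 10) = [0, 9, 2, 8, 4, 10, 1, 7, 5, 6, 3]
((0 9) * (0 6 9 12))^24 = ((0 12)(6 9))^24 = (12)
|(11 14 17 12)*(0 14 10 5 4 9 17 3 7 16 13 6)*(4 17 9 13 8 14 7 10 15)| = 15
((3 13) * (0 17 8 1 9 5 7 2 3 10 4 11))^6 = ((0 17 8 1 9 5 7 2 3 13 10 4 11))^6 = (0 7 11 5 4 9 10 1 13 8 3 17 2)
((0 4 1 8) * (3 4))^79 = ((0 3 4 1 8))^79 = (0 8 1 4 3)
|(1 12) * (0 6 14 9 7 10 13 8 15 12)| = |(0 6 14 9 7 10 13 8 15 12 1)| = 11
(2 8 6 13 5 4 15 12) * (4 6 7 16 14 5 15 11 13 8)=(2 4 11 13 15 12)(5 6 8 7 16 14)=[0, 1, 4, 3, 11, 6, 8, 16, 7, 9, 10, 13, 2, 15, 5, 12, 14]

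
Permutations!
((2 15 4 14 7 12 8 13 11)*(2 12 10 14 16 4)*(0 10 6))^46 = ((0 10 14 7 6)(2 15)(4 16)(8 13 11 12))^46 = (16)(0 10 14 7 6)(8 11)(12 13)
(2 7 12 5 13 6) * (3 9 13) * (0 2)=(0 2 7 12 5 3 9 13 6)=[2, 1, 7, 9, 4, 3, 0, 12, 8, 13, 10, 11, 5, 6]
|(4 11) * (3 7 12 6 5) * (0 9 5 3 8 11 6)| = |(0 9 5 8 11 4 6 3 7 12)| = 10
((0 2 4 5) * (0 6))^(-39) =(0 2 4 5 6)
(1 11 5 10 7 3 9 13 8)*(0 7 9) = (0 7 3)(1 11 5 10 9 13 8) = [7, 11, 2, 0, 4, 10, 6, 3, 1, 13, 9, 5, 12, 8]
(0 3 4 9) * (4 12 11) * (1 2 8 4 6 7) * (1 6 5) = (0 3 12 11 5 1 2 8 4 9)(6 7) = [3, 2, 8, 12, 9, 1, 7, 6, 4, 0, 10, 5, 11]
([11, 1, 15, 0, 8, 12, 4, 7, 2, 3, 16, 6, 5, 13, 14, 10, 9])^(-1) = [3, 1, 8, 9, 6, 12, 11, 7, 4, 16, 15, 0, 5, 13, 14, 2, 10]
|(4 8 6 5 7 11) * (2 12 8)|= 8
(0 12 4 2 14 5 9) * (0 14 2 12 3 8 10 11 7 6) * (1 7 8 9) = (0 3 9 14 5 1 7 6)(4 12)(8 10 11) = [3, 7, 2, 9, 12, 1, 0, 6, 10, 14, 11, 8, 4, 13, 5]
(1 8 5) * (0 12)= (0 12)(1 8 5)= [12, 8, 2, 3, 4, 1, 6, 7, 5, 9, 10, 11, 0]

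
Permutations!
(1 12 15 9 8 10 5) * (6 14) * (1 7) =[0, 12, 2, 3, 4, 7, 14, 1, 10, 8, 5, 11, 15, 13, 6, 9] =(1 12 15 9 8 10 5 7)(6 14)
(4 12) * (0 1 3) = (0 1 3)(4 12) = [1, 3, 2, 0, 12, 5, 6, 7, 8, 9, 10, 11, 4]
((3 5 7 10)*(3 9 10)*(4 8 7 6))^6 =((3 5 6 4 8 7)(9 10))^6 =(10)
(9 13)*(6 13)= (6 13 9)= [0, 1, 2, 3, 4, 5, 13, 7, 8, 6, 10, 11, 12, 9]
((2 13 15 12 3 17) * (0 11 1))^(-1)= ((0 11 1)(2 13 15 12 3 17))^(-1)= (0 1 11)(2 17 3 12 15 13)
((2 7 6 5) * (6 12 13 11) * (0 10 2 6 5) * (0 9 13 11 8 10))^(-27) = ((2 7 12 11 5 6 9 13 8 10))^(-27) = (2 11 9 10 12 6 8 7 5 13)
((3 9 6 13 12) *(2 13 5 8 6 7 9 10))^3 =(2 3 13 10 12)(7 9)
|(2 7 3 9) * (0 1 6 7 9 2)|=7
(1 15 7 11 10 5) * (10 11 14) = (1 15 7 14 10 5) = [0, 15, 2, 3, 4, 1, 6, 14, 8, 9, 5, 11, 12, 13, 10, 7]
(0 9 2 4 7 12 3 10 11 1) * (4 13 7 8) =[9, 0, 13, 10, 8, 5, 6, 12, 4, 2, 11, 1, 3, 7] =(0 9 2 13 7 12 3 10 11 1)(4 8)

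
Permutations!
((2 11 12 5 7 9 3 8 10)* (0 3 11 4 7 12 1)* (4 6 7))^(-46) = (12)(0 2 11 8 7)(1 10 9 3 6)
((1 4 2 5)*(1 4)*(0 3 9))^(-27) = (9)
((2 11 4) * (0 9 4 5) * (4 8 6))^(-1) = ((0 9 8 6 4 2 11 5))^(-1) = (0 5 11 2 4 6 8 9)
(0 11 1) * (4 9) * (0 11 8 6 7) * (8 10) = (0 10 8 6 7)(1 11)(4 9) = [10, 11, 2, 3, 9, 5, 7, 0, 6, 4, 8, 1]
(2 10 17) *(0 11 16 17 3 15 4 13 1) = (0 11 16 17 2 10 3 15 4 13 1) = [11, 0, 10, 15, 13, 5, 6, 7, 8, 9, 3, 16, 12, 1, 14, 4, 17, 2]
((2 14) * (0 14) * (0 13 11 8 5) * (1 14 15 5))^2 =(0 5 15)(1 2 11)(8 14 13)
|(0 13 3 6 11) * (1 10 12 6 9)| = 9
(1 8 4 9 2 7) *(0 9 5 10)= (0 9 2 7 1 8 4 5 10)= [9, 8, 7, 3, 5, 10, 6, 1, 4, 2, 0]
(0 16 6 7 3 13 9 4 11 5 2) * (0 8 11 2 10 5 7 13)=(0 16 6 13 9 4 2 8 11 7 3)(5 10)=[16, 1, 8, 0, 2, 10, 13, 3, 11, 4, 5, 7, 12, 9, 14, 15, 6]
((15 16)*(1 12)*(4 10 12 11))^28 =(16)(1 10 11 12 4)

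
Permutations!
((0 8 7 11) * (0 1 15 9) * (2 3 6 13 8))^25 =((0 2 3 6 13 8 7 11 1 15 9))^25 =(0 6 7 15 2 13 11 9 3 8 1)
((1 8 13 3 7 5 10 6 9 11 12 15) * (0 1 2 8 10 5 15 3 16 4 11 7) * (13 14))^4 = (0 9 8 4)(1 7 14 11)(2 16 3 6)(10 15 13 12)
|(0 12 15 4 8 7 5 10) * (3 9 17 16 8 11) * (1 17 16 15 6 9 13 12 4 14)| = 52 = |(0 4 11 3 13 12 6 9 16 8 7 5 10)(1 17 15 14)|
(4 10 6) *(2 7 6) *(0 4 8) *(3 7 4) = (0 3 7 6 8)(2 4 10) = [3, 1, 4, 7, 10, 5, 8, 6, 0, 9, 2]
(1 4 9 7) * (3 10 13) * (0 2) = (0 2)(1 4 9 7)(3 10 13) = [2, 4, 0, 10, 9, 5, 6, 1, 8, 7, 13, 11, 12, 3]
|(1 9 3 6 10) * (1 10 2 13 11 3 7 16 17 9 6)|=12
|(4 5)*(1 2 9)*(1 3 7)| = |(1 2 9 3 7)(4 5)| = 10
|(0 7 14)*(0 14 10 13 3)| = |(14)(0 7 10 13 3)| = 5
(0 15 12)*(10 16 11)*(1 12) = (0 15 1 12)(10 16 11) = [15, 12, 2, 3, 4, 5, 6, 7, 8, 9, 16, 10, 0, 13, 14, 1, 11]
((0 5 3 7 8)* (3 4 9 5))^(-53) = ((0 3 7 8)(4 9 5))^(-53) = (0 8 7 3)(4 9 5)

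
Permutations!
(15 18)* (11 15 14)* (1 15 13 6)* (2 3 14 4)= [0, 15, 3, 14, 2, 5, 1, 7, 8, 9, 10, 13, 12, 6, 11, 18, 16, 17, 4]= (1 15 18 4 2 3 14 11 13 6)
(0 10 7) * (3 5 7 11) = (0 10 11 3 5 7) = [10, 1, 2, 5, 4, 7, 6, 0, 8, 9, 11, 3]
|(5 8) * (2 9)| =2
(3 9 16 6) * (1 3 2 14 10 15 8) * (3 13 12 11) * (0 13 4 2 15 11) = [13, 4, 14, 9, 2, 5, 15, 7, 1, 16, 11, 3, 0, 12, 10, 8, 6] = (0 13 12)(1 4 2 14 10 11 3 9 16 6 15 8)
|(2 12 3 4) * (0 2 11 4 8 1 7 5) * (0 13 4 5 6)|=|(0 2 12 3 8 1 7 6)(4 11 5 13)|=8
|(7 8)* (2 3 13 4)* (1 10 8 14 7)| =|(1 10 8)(2 3 13 4)(7 14)| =12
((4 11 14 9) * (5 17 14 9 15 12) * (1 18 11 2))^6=((1 18 11 9 4 2)(5 17 14 15 12))^6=(18)(5 17 14 15 12)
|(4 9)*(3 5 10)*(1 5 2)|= 10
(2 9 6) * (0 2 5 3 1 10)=(0 2 9 6 5 3 1 10)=[2, 10, 9, 1, 4, 3, 5, 7, 8, 6, 0]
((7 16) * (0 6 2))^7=((0 6 2)(7 16))^7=(0 6 2)(7 16)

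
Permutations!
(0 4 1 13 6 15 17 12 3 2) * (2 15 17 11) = (0 4 1 13 6 17 12 3 15 11 2) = [4, 13, 0, 15, 1, 5, 17, 7, 8, 9, 10, 2, 3, 6, 14, 11, 16, 12]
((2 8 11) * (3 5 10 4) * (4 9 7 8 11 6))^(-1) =((2 11)(3 5 10 9 7 8 6 4))^(-1) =(2 11)(3 4 6 8 7 9 10 5)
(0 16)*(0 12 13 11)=(0 16 12 13 11)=[16, 1, 2, 3, 4, 5, 6, 7, 8, 9, 10, 0, 13, 11, 14, 15, 12]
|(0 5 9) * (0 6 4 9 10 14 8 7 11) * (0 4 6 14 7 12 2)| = 11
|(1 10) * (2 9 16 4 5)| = |(1 10)(2 9 16 4 5)| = 10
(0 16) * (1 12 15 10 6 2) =(0 16)(1 12 15 10 6 2) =[16, 12, 1, 3, 4, 5, 2, 7, 8, 9, 6, 11, 15, 13, 14, 10, 0]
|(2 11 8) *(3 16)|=|(2 11 8)(3 16)|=6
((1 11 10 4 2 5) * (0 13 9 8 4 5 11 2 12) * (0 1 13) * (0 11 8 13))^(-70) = ((0 11 10 5)(1 2 8 4 12)(9 13))^(-70) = (13)(0 10)(5 11)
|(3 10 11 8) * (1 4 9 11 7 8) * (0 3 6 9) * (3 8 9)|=10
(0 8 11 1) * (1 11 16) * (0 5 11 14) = [8, 5, 2, 3, 4, 11, 6, 7, 16, 9, 10, 14, 12, 13, 0, 15, 1] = (0 8 16 1 5 11 14)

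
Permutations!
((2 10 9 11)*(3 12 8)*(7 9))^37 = (2 7 11 10 9)(3 12 8)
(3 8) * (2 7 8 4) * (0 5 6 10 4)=[5, 1, 7, 0, 2, 6, 10, 8, 3, 9, 4]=(0 5 6 10 4 2 7 8 3)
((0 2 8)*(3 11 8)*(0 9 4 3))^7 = (0 2)(3 8 4 11 9)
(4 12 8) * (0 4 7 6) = (0 4 12 8 7 6) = [4, 1, 2, 3, 12, 5, 0, 6, 7, 9, 10, 11, 8]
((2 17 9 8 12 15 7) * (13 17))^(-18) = ((2 13 17 9 8 12 15 7))^(-18) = (2 15 8 17)(7 12 9 13)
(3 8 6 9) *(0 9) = (0 9 3 8 6) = [9, 1, 2, 8, 4, 5, 0, 7, 6, 3]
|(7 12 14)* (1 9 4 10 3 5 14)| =9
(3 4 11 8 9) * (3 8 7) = (3 4 11 7)(8 9) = [0, 1, 2, 4, 11, 5, 6, 3, 9, 8, 10, 7]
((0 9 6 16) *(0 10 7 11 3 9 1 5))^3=((0 1 5)(3 9 6 16 10 7 11))^3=(3 16 11 6 7 9 10)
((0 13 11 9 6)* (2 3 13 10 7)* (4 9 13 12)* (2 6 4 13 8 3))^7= (0 6 7 10)(3 13 8 12 11)(4 9)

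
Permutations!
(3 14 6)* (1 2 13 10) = (1 2 13 10)(3 14 6) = [0, 2, 13, 14, 4, 5, 3, 7, 8, 9, 1, 11, 12, 10, 6]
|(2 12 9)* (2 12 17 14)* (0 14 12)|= 6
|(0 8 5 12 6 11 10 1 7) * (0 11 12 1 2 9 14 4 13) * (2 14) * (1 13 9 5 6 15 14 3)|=|(0 8 6 12 15 14 4 9 2 5 13)(1 7 11 10 3)|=55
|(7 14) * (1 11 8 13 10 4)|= |(1 11 8 13 10 4)(7 14)|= 6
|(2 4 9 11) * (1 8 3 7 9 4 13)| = |(1 8 3 7 9 11 2 13)| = 8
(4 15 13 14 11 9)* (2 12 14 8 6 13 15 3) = [0, 1, 12, 2, 3, 5, 13, 7, 6, 4, 10, 9, 14, 8, 11, 15] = (15)(2 12 14 11 9 4 3)(6 13 8)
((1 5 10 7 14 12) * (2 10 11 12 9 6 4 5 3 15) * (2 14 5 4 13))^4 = (1 9 10 12 14 2 11 15 13 5 3 6 7)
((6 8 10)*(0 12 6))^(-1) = ((0 12 6 8 10))^(-1) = (0 10 8 6 12)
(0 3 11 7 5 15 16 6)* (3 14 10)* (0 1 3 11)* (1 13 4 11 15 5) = (0 14 10 15 16 6 13 4 11 7 1 3) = [14, 3, 2, 0, 11, 5, 13, 1, 8, 9, 15, 7, 12, 4, 10, 16, 6]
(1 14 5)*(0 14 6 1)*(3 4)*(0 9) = (0 14 5 9)(1 6)(3 4) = [14, 6, 2, 4, 3, 9, 1, 7, 8, 0, 10, 11, 12, 13, 5]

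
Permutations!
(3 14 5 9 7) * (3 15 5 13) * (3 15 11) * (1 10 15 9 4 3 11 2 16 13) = (1 10 15 5 4 3 14)(2 16 13 9 7) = [0, 10, 16, 14, 3, 4, 6, 2, 8, 7, 15, 11, 12, 9, 1, 5, 13]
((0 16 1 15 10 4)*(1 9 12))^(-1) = (0 4 10 15 1 12 9 16)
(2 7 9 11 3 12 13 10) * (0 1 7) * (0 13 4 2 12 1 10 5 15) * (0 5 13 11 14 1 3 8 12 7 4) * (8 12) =(0 10 7 9 14 1 4 2 11 12)(5 15) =[10, 4, 11, 3, 2, 15, 6, 9, 8, 14, 7, 12, 0, 13, 1, 5]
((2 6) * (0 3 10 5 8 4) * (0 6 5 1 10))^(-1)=(0 3)(1 10)(2 6 4 8 5)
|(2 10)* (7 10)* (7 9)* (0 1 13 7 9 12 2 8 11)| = 14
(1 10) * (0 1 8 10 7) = [1, 7, 2, 3, 4, 5, 6, 0, 10, 9, 8] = (0 1 7)(8 10)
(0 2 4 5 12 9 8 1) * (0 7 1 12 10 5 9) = (0 2 4 9 8 12)(1 7)(5 10) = [2, 7, 4, 3, 9, 10, 6, 1, 12, 8, 5, 11, 0]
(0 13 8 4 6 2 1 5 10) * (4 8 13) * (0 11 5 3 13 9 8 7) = [4, 3, 1, 13, 6, 10, 2, 0, 7, 8, 11, 5, 12, 9] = (0 4 6 2 1 3 13 9 8 7)(5 10 11)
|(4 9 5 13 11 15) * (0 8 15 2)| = 9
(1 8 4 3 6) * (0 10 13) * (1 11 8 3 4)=(0 10 13)(1 3 6 11 8)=[10, 3, 2, 6, 4, 5, 11, 7, 1, 9, 13, 8, 12, 0]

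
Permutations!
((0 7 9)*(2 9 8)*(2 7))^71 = (0 9 2)(7 8)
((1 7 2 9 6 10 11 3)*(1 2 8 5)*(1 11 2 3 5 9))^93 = ((1 7 8 9 6 10 2)(5 11))^93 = (1 8 6 2 7 9 10)(5 11)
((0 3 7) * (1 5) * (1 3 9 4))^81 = (0 5 9 3 4 7 1)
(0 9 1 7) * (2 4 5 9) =[2, 7, 4, 3, 5, 9, 6, 0, 8, 1] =(0 2 4 5 9 1 7)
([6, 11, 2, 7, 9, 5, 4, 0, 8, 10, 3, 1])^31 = (0 9 7 4 3 6 10)(1 11)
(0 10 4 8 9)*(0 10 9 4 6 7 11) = (0 9 10 6 7 11)(4 8) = [9, 1, 2, 3, 8, 5, 7, 11, 4, 10, 6, 0]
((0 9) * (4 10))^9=((0 9)(4 10))^9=(0 9)(4 10)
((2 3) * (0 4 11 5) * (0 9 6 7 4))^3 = (2 3)(4 9)(5 7)(6 11)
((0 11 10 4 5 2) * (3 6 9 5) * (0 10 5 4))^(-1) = (0 10 2 5 11)(3 4 9 6)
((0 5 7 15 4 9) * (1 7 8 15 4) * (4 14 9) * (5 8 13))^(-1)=((0 8 15 1 7 14 9)(5 13))^(-1)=(0 9 14 7 1 15 8)(5 13)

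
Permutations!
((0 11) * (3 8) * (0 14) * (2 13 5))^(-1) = ((0 11 14)(2 13 5)(3 8))^(-1) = (0 14 11)(2 5 13)(3 8)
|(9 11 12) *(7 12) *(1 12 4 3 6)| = |(1 12 9 11 7 4 3 6)| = 8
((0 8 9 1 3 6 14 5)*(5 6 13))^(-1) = ((0 8 9 1 3 13 5)(6 14))^(-1) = (0 5 13 3 1 9 8)(6 14)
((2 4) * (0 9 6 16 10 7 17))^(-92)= ((0 9 6 16 10 7 17)(2 4))^(-92)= (0 17 7 10 16 6 9)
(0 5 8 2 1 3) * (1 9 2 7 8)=[5, 3, 9, 0, 4, 1, 6, 8, 7, 2]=(0 5 1 3)(2 9)(7 8)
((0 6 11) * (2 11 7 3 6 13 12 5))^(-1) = (0 11 2 5 12 13)(3 7 6)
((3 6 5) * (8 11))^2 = (11)(3 5 6)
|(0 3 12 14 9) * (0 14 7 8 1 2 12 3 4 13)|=|(0 4 13)(1 2 12 7 8)(9 14)|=30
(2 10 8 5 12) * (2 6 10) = (5 12 6 10 8) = [0, 1, 2, 3, 4, 12, 10, 7, 5, 9, 8, 11, 6]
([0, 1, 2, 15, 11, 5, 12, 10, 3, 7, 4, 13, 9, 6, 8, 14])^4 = (15)(4 12)(6 10)(7 13)(9 11)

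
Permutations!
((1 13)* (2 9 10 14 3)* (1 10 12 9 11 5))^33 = ((1 13 10 14 3 2 11 5)(9 12))^33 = (1 13 10 14 3 2 11 5)(9 12)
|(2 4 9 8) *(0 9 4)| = |(0 9 8 2)| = 4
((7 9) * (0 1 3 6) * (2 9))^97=(0 1 3 6)(2 9 7)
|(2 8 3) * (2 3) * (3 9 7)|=|(2 8)(3 9 7)|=6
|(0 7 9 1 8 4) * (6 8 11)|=|(0 7 9 1 11 6 8 4)|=8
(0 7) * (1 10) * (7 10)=(0 10 1 7)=[10, 7, 2, 3, 4, 5, 6, 0, 8, 9, 1]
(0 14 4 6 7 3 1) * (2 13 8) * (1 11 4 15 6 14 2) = [2, 0, 13, 11, 14, 5, 7, 3, 1, 9, 10, 4, 12, 8, 15, 6] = (0 2 13 8 1)(3 11 4 14 15 6 7)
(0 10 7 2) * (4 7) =(0 10 4 7 2) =[10, 1, 0, 3, 7, 5, 6, 2, 8, 9, 4]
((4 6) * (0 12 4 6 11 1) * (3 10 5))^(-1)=(0 1 11 4 12)(3 5 10)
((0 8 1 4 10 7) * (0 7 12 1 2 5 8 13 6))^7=((0 13 6)(1 4 10 12)(2 5 8))^7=(0 13 6)(1 12 10 4)(2 5 8)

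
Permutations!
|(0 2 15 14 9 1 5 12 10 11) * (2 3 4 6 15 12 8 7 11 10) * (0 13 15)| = |(0 3 4 6)(1 5 8 7 11 13 15 14 9)(2 12)| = 36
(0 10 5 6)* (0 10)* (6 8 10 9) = (5 8 10)(6 9) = [0, 1, 2, 3, 4, 8, 9, 7, 10, 6, 5]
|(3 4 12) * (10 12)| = 4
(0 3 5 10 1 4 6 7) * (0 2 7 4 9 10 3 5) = (0 5 3)(1 9 10)(2 7)(4 6) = [5, 9, 7, 0, 6, 3, 4, 2, 8, 10, 1]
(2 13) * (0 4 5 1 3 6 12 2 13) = (13)(0 4 5 1 3 6 12 2) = [4, 3, 0, 6, 5, 1, 12, 7, 8, 9, 10, 11, 2, 13]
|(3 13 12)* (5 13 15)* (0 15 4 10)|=|(0 15 5 13 12 3 4 10)|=8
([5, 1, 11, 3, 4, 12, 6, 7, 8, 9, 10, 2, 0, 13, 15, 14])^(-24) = [0, 1, 2, 3, 4, 5, 6, 7, 8, 9, 10, 11, 12, 13, 14, 15]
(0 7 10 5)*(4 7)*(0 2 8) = (0 4 7 10 5 2 8) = [4, 1, 8, 3, 7, 2, 6, 10, 0, 9, 5]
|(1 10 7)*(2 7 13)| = 5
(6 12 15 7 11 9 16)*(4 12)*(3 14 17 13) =(3 14 17 13)(4 12 15 7 11 9 16 6) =[0, 1, 2, 14, 12, 5, 4, 11, 8, 16, 10, 9, 15, 3, 17, 7, 6, 13]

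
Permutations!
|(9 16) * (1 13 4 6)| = |(1 13 4 6)(9 16)| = 4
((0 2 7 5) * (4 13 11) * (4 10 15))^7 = (0 5 7 2)(4 11 15 13 10)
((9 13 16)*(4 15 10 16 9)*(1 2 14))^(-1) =((1 2 14)(4 15 10 16)(9 13))^(-1) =(1 14 2)(4 16 10 15)(9 13)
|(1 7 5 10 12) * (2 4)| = |(1 7 5 10 12)(2 4)| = 10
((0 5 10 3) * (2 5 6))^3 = (0 5)(2 3)(6 10)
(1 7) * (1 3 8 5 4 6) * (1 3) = (1 7)(3 8 5 4 6) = [0, 7, 2, 8, 6, 4, 3, 1, 5]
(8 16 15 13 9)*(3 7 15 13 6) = [0, 1, 2, 7, 4, 5, 3, 15, 16, 8, 10, 11, 12, 9, 14, 6, 13] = (3 7 15 6)(8 16 13 9)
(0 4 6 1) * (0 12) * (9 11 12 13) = (0 4 6 1 13 9 11 12) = [4, 13, 2, 3, 6, 5, 1, 7, 8, 11, 10, 12, 0, 9]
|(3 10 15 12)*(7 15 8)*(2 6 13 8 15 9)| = 12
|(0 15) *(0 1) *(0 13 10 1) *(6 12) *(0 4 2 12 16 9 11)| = |(0 15 4 2 12 6 16 9 11)(1 13 10)| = 9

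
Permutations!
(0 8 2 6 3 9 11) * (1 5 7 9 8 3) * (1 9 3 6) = (0 6 9 11)(1 5 7 3 8 2) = [6, 5, 1, 8, 4, 7, 9, 3, 2, 11, 10, 0]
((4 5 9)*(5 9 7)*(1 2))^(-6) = (9)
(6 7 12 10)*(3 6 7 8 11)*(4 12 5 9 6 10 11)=[0, 1, 2, 10, 12, 9, 8, 5, 4, 6, 7, 3, 11]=(3 10 7 5 9 6 8 4 12 11)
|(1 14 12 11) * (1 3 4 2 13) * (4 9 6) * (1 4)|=21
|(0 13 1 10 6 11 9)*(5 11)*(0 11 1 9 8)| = |(0 13 9 11 8)(1 10 6 5)| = 20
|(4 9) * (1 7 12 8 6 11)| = |(1 7 12 8 6 11)(4 9)| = 6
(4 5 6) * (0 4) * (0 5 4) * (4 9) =(4 9)(5 6) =[0, 1, 2, 3, 9, 6, 5, 7, 8, 4]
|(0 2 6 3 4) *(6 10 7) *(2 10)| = 6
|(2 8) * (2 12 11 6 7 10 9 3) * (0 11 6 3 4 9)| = 18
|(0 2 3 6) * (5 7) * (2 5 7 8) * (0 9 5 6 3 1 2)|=10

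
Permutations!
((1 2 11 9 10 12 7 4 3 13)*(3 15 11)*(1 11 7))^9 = (15)(1 2 3 13 11 9 10 12)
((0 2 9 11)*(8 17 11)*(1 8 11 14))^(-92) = ((0 2 9 11)(1 8 17 14))^(-92) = (17)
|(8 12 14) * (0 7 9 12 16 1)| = 8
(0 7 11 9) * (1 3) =[7, 3, 2, 1, 4, 5, 6, 11, 8, 0, 10, 9] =(0 7 11 9)(1 3)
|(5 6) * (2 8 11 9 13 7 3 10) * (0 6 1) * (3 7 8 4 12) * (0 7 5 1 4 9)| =|(0 6 1 7 5 4 12 3 10 2 9 13 8 11)| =14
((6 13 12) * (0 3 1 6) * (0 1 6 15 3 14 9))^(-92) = ((0 14 9)(1 15 3 6 13 12))^(-92) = (0 14 9)(1 13 3)(6 15 12)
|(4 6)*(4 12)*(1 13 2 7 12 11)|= |(1 13 2 7 12 4 6 11)|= 8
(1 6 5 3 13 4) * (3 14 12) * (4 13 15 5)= (1 6 4)(3 15 5 14 12)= [0, 6, 2, 15, 1, 14, 4, 7, 8, 9, 10, 11, 3, 13, 12, 5]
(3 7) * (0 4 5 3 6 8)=(0 4 5 3 7 6 8)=[4, 1, 2, 7, 5, 3, 8, 6, 0]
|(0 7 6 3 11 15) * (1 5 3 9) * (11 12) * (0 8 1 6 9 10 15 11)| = 11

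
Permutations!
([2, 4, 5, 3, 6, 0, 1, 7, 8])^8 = (8)(0 5 2)(1 6 4)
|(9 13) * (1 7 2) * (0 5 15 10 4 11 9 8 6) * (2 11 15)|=30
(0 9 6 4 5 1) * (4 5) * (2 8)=[9, 0, 8, 3, 4, 1, 5, 7, 2, 6]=(0 9 6 5 1)(2 8)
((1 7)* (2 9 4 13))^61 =((1 7)(2 9 4 13))^61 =(1 7)(2 9 4 13)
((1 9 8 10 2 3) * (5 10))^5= (1 2 5 9 3 10 8)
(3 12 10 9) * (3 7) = [0, 1, 2, 12, 4, 5, 6, 3, 8, 7, 9, 11, 10] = (3 12 10 9 7)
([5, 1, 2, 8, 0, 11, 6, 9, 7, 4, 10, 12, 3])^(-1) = (0 4 9 7 8 3 12 11 5)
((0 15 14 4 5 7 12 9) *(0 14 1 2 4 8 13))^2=(0 1 4 7 9 8)(2 5 12 14 13 15)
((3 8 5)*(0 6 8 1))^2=((0 6 8 5 3 1))^2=(0 8 3)(1 6 5)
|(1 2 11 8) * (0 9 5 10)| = |(0 9 5 10)(1 2 11 8)| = 4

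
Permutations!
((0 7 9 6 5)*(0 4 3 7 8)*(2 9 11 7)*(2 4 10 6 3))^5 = ((0 8)(2 9 3 4)(5 10 6)(7 11))^5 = (0 8)(2 9 3 4)(5 6 10)(7 11)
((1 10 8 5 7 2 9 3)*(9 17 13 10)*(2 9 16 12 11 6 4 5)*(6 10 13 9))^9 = (1 3 9 17 2 8 10 11 12 16)(4 5 7 6)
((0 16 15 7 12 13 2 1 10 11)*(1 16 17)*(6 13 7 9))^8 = ((0 17 1 10 11)(2 16 15 9 6 13)(7 12))^8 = (0 10 17 11 1)(2 15 6)(9 13 16)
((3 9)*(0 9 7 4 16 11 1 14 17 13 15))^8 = (0 14 4)(1 7 15)(3 13 11)(9 17 16) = ((0 9 3 7 4 16 11 1 14 17 13 15))^8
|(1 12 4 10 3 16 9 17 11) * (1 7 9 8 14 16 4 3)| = 60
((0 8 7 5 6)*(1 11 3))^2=(0 7 6 8 5)(1 3 11)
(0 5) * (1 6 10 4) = (0 5)(1 6 10 4) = [5, 6, 2, 3, 1, 0, 10, 7, 8, 9, 4]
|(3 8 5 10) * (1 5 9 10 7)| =|(1 5 7)(3 8 9 10)| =12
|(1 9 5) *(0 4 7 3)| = |(0 4 7 3)(1 9 5)| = 12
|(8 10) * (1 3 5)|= |(1 3 5)(8 10)|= 6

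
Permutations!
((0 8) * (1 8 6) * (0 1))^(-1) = (0 6)(1 8)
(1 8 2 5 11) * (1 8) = (2 5 11 8) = [0, 1, 5, 3, 4, 11, 6, 7, 2, 9, 10, 8]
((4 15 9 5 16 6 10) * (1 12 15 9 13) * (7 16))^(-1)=(1 13 15 12)(4 10 6 16 7 5 9)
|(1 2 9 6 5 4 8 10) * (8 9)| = |(1 2 8 10)(4 9 6 5)| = 4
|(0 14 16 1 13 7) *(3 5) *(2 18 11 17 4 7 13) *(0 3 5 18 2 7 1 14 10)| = |(0 10)(1 7 3 18 11 17 4)(14 16)| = 14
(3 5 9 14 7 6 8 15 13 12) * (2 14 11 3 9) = (2 14 7 6 8 15 13 12 9 11 3 5) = [0, 1, 14, 5, 4, 2, 8, 6, 15, 11, 10, 3, 9, 12, 7, 13]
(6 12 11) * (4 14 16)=(4 14 16)(6 12 11)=[0, 1, 2, 3, 14, 5, 12, 7, 8, 9, 10, 6, 11, 13, 16, 15, 4]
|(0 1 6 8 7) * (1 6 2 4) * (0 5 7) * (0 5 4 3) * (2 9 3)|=9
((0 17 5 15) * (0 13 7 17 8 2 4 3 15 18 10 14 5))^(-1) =((0 8 2 4 3 15 13 7 17)(5 18 10 14))^(-1) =(0 17 7 13 15 3 4 2 8)(5 14 10 18)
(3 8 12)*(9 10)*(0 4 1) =(0 4 1)(3 8 12)(9 10) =[4, 0, 2, 8, 1, 5, 6, 7, 12, 10, 9, 11, 3]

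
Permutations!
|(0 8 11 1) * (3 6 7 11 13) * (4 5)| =|(0 8 13 3 6 7 11 1)(4 5)| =8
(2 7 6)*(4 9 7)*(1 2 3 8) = [0, 2, 4, 8, 9, 5, 3, 6, 1, 7] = (1 2 4 9 7 6 3 8)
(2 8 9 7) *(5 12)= (2 8 9 7)(5 12)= [0, 1, 8, 3, 4, 12, 6, 2, 9, 7, 10, 11, 5]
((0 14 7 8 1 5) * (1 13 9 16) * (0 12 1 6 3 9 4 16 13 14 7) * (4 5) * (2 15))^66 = ((0 7 8 14)(1 4 16 6 3 9 13 5 12)(2 15))^66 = (0 8)(1 6 13)(3 5 4)(7 14)(9 12 16)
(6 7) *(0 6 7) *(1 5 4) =(7)(0 6)(1 5 4) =[6, 5, 2, 3, 1, 4, 0, 7]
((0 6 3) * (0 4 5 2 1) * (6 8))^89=((0 8 6 3 4 5 2 1))^89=(0 8 6 3 4 5 2 1)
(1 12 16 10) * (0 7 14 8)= (0 7 14 8)(1 12 16 10)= [7, 12, 2, 3, 4, 5, 6, 14, 0, 9, 1, 11, 16, 13, 8, 15, 10]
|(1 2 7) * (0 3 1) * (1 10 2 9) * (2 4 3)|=6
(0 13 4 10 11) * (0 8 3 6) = (0 13 4 10 11 8 3 6) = [13, 1, 2, 6, 10, 5, 0, 7, 3, 9, 11, 8, 12, 4]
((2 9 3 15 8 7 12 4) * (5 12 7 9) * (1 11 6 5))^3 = ((1 11 6 5 12 4 2)(3 15 8 9))^3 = (1 5 2 6 4 11 12)(3 9 8 15)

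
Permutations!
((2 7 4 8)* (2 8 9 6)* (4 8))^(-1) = (2 6 9 4 8 7)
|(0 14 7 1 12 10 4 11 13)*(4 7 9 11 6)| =20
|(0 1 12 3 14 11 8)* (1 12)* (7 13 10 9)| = 12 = |(0 12 3 14 11 8)(7 13 10 9)|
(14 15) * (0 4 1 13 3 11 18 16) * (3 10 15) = (0 4 1 13 10 15 14 3 11 18 16) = [4, 13, 2, 11, 1, 5, 6, 7, 8, 9, 15, 18, 12, 10, 3, 14, 0, 17, 16]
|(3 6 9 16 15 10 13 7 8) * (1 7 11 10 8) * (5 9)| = 42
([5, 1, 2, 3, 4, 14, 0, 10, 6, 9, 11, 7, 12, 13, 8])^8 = (0 8 5 6 14)(7 11 10)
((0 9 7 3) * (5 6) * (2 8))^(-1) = (0 3 7 9)(2 8)(5 6)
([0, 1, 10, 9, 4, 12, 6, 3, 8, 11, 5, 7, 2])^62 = (2 5)(3 11)(7 9)(10 12)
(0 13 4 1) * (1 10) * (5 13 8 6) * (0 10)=(0 8 6 5 13 4)(1 10)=[8, 10, 2, 3, 0, 13, 5, 7, 6, 9, 1, 11, 12, 4]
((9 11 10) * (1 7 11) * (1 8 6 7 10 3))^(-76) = ((1 10 9 8 6 7 11 3))^(-76) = (1 6)(3 8)(7 10)(9 11)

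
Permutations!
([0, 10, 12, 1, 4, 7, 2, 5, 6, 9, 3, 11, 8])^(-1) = [0, 3, 6, 10, 4, 7, 8, 5, 12, 9, 1, 11, 2]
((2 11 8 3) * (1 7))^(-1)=(1 7)(2 3 8 11)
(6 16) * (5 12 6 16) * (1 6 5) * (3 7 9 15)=(16)(1 6)(3 7 9 15)(5 12)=[0, 6, 2, 7, 4, 12, 1, 9, 8, 15, 10, 11, 5, 13, 14, 3, 16]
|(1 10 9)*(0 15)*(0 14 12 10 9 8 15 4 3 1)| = 5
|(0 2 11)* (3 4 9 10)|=12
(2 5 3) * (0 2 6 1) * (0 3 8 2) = (1 3 6)(2 5 8) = [0, 3, 5, 6, 4, 8, 1, 7, 2]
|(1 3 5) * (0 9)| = 6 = |(0 9)(1 3 5)|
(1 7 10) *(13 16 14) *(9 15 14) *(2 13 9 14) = [0, 7, 13, 3, 4, 5, 6, 10, 8, 15, 1, 11, 12, 16, 9, 2, 14] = (1 7 10)(2 13 16 14 9 15)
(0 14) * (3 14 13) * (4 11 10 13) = [4, 1, 2, 14, 11, 5, 6, 7, 8, 9, 13, 10, 12, 3, 0] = (0 4 11 10 13 3 14)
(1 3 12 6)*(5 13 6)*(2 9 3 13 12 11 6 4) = (1 13 4 2 9 3 11 6)(5 12) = [0, 13, 9, 11, 2, 12, 1, 7, 8, 3, 10, 6, 5, 4]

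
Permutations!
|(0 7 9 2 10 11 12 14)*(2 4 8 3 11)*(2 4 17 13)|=|(0 7 9 17 13 2 10 4 8 3 11 12 14)|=13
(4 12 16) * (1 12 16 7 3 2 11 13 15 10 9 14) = [0, 12, 11, 2, 16, 5, 6, 3, 8, 14, 9, 13, 7, 15, 1, 10, 4] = (1 12 7 3 2 11 13 15 10 9 14)(4 16)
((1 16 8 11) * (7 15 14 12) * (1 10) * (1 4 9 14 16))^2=((4 9 14 12 7 15 16 8 11 10))^2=(4 14 7 16 11)(8 10 9 12 15)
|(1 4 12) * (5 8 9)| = |(1 4 12)(5 8 9)| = 3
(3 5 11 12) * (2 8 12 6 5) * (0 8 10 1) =[8, 0, 10, 2, 4, 11, 5, 7, 12, 9, 1, 6, 3] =(0 8 12 3 2 10 1)(5 11 6)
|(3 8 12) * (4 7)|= 6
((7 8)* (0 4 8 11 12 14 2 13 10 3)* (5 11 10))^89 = ((0 4 8 7 10 3)(2 13 5 11 12 14))^89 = (0 3 10 7 8 4)(2 14 12 11 5 13)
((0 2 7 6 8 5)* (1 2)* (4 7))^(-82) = (0 8 7 2)(1 5 6 4)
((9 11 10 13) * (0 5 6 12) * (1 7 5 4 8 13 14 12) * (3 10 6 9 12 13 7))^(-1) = (0 12 13 14 10 3 1 6 11 9 5 7 8 4)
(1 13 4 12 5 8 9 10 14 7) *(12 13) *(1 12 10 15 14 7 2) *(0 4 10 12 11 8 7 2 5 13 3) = (0 4 3)(1 12 13 10 2)(5 7 11 8 9 15 14) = [4, 12, 1, 0, 3, 7, 6, 11, 9, 15, 2, 8, 13, 10, 5, 14]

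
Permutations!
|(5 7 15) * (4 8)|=6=|(4 8)(5 7 15)|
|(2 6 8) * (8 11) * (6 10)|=5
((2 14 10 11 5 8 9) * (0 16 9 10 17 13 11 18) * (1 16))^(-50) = ((0 1 16 9 2 14 17 13 11 5 8 10 18))^(-50) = (0 16 2 17 11 8 18 1 9 14 13 5 10)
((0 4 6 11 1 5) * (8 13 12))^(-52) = (0 6 1)(4 11 5)(8 12 13)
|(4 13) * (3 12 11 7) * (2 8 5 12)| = 14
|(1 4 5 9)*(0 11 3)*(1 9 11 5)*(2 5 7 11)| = |(0 7 11 3)(1 4)(2 5)| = 4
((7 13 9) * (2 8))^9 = ((2 8)(7 13 9))^9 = (13)(2 8)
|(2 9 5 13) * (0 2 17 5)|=3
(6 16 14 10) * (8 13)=[0, 1, 2, 3, 4, 5, 16, 7, 13, 9, 6, 11, 12, 8, 10, 15, 14]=(6 16 14 10)(8 13)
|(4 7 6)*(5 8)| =|(4 7 6)(5 8)| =6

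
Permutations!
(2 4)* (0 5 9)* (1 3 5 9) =(0 9)(1 3 5)(2 4) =[9, 3, 4, 5, 2, 1, 6, 7, 8, 0]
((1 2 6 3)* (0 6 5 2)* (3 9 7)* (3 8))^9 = ((0 6 9 7 8 3 1)(2 5))^9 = (0 9 8 1 6 7 3)(2 5)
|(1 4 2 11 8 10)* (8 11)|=|(11)(1 4 2 8 10)|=5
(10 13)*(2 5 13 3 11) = [0, 1, 5, 11, 4, 13, 6, 7, 8, 9, 3, 2, 12, 10] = (2 5 13 10 3 11)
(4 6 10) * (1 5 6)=(1 5 6 10 4)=[0, 5, 2, 3, 1, 6, 10, 7, 8, 9, 4]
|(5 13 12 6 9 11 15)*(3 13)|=8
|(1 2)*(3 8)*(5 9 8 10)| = 10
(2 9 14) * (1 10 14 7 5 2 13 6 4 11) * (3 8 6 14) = (1 10 3 8 6 4 11)(2 9 7 5)(13 14) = [0, 10, 9, 8, 11, 2, 4, 5, 6, 7, 3, 1, 12, 14, 13]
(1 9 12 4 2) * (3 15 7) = [0, 9, 1, 15, 2, 5, 6, 3, 8, 12, 10, 11, 4, 13, 14, 7] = (1 9 12 4 2)(3 15 7)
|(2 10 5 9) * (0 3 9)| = 6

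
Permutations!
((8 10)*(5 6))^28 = ((5 6)(8 10))^28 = (10)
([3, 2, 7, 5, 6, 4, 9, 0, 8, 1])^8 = [7, 9, 1, 0, 5, 3, 4, 2, 8, 6]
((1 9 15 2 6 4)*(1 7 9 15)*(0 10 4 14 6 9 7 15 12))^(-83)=((0 10 4 15 2 9 1 12)(6 14))^(-83)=(0 9 4 12 2 10 1 15)(6 14)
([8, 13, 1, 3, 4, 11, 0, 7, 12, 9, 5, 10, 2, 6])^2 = [12, 6, 13, 3, 4, 10, 8, 7, 2, 9, 11, 5, 1, 0]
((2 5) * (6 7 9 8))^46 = ((2 5)(6 7 9 8))^46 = (6 9)(7 8)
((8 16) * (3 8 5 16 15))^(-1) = ((3 8 15)(5 16))^(-1) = (3 15 8)(5 16)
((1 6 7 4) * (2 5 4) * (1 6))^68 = ((2 5 4 6 7))^68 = (2 6 5 7 4)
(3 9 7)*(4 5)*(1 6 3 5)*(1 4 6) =[0, 1, 2, 9, 4, 6, 3, 5, 8, 7] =(3 9 7 5 6)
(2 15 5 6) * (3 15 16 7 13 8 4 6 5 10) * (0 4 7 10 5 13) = (0 4 6 2 16 10 3 15 5 13 8 7) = [4, 1, 16, 15, 6, 13, 2, 0, 7, 9, 3, 11, 12, 8, 14, 5, 10]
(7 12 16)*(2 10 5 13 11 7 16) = (16)(2 10 5 13 11 7 12) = [0, 1, 10, 3, 4, 13, 6, 12, 8, 9, 5, 7, 2, 11, 14, 15, 16]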